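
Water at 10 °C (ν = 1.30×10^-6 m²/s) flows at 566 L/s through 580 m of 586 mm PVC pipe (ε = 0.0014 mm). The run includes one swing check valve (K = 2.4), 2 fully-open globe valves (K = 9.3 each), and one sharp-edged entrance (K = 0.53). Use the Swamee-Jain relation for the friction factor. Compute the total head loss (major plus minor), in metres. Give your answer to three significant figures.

V = 4Q/(πD²) = 2.099 m/s; V²/2g = 0.2245 m
Re = 9.46×10^5, ε/D = 2.39×10^-6 → f = 0.01177 (Swamee-Jain)
Major: h_f = f(L/D)·V²/2g = 0.01177·989.8·0.2245 = 2.616 m
Minor: ΣK = 21.5; h_m = ΣK·V²/2g = 4.833 m
Total H_L = 2.616 + 4.833 = 7.449 m

H_L ≈ 7.45 m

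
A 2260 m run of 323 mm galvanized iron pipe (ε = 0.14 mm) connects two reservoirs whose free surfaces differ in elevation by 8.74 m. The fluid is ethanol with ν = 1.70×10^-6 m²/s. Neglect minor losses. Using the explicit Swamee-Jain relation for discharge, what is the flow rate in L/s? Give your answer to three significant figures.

Q ≈ 94.8 L/s

Swamee-Jain (Type II): Q = -0.965·√(gD⁵h_f/L)·ln[ε/(3.7D) + √(3.17ν²L/(gD³h_f))]
√(gD⁵h_f/L) = √(9.81·0.323⁵·8.74/2260) = 0.01155
ε/(3.7D) = 1.17×10^-4; √(3.17ν²L/(gD³h_f)) = 8.47×10^-5
Q = -0.965·0.01155·ln(2.018×10^-4) = 0.09482 m³/s
Check: V = 1.16 m/s, Re = 2.20×10^5, f = 0.01841, h_f = 8.79 m ≈ 8.74 m ✓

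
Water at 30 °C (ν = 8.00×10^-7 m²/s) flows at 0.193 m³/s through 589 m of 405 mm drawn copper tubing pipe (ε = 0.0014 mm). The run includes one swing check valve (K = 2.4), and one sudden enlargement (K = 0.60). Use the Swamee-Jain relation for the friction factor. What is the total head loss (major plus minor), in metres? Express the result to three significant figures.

H_L ≈ 2.38 m

V = 4Q/(πD²) = 1.498 m/s; V²/2g = 0.1144 m
Re = 7.58×10^5, ε/D = 3.46×10^-6 → f = 0.01224 (Swamee-Jain)
Major: h_f = f(L/D)·V²/2g = 0.01224·1454·0.1144 = 2.036 m
Minor: ΣK = 3.00; h_m = ΣK·V²/2g = 0.3432 m
Total H_L = 2.036 + 0.3432 = 2.380 m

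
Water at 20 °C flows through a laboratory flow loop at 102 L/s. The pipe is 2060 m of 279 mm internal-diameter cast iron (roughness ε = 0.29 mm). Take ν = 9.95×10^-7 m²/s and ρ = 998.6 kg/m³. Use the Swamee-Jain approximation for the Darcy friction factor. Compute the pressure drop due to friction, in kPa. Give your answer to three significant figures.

V = 4Q/(πD²) = 4·0.102/(π·0.279²) = 1.668 m/s
Re = VD/ν = 1.668·0.279/9.95×10^-7 = 4.68×10^5 → turbulent
ε/D = 0.29/279 = 0.00104
Swamee-Jain: f = 0.02057
h_f = f(L/D)V²/(2g) = 0.02057·(2060/0.279)·1.668²/(2·9.81) = 21.54 m
Δp = ρg·h_f = 998.6·9.81·21.54 = 211.0 kPa

Δp ≈ 211 kPa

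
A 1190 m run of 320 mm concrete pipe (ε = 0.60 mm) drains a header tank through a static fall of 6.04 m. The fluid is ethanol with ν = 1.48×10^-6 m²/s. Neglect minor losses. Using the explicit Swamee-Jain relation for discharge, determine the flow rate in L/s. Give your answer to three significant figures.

Swamee-Jain (Type II): Q = -0.965·√(gD⁵h_f/L)·ln[ε/(3.7D) + √(3.17ν²L/(gD³h_f))]
√(gD⁵h_f/L) = √(9.81·0.320⁵·6.04/1190) = 0.01293
ε/(3.7D) = 5.07×10^-4; √(3.17ν²L/(gD³h_f)) = 6.52×10^-5
Q = -0.965·0.01293·ln(5.720×10^-4) = 0.09313 m³/s
Check: V = 1.16 m/s, Re = 2.50×10^5, f = 0.02393, h_f = 6.08 m ≈ 6.04 m ✓

Q ≈ 93.1 L/s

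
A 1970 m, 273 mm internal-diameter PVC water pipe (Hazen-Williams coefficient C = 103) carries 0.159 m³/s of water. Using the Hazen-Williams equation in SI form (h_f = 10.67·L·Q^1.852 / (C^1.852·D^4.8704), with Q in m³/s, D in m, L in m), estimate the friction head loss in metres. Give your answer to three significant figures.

h_f ≈ 72.8 m

h_f = 10.67·1970·0.159^1.852 / (103^1.852·0.273^4.8704) = 72.77 m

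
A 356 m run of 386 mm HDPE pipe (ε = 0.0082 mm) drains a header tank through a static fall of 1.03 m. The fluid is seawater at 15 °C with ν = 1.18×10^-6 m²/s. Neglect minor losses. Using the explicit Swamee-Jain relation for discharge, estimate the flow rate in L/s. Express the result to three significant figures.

Q ≈ 147 L/s

Swamee-Jain (Type II): Q = -0.965·√(gD⁵h_f/L)·ln[ε/(3.7D) + √(3.17ν²L/(gD³h_f))]
√(gD⁵h_f/L) = √(9.81·0.386⁵·1.03/356) = 0.01560
ε/(3.7D) = 5.74×10^-6; √(3.17ν²L/(gD³h_f)) = 5.20×10^-5
Q = -0.965·0.01560·ln(5.774×10^-5) = 0.1469 m³/s
Check: V = 1.26 m/s, Re = 4.11×10^5, f = 0.01386, h_f = 1.03 m ≈ 1.03 m ✓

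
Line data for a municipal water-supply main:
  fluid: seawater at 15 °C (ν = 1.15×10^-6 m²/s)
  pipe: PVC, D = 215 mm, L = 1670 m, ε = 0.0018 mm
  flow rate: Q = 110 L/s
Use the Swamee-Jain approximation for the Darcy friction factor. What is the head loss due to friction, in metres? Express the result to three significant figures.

V = 4Q/(πD²) = 4·0.110/(π·0.215²) = 3.030 m/s
Re = VD/ν = 3.030·0.215/1.15×10^-6 = 5.66×10^5 → turbulent
ε/D = 0.0018/215 = 8.37×10^-6
Swamee-Jain: f = 0.01295
h_f = f(L/D)V²/(2g) = 0.01295·(1670/0.215)·3.030²/(2·9.81) = 47.06 m

h_f ≈ 47.1 m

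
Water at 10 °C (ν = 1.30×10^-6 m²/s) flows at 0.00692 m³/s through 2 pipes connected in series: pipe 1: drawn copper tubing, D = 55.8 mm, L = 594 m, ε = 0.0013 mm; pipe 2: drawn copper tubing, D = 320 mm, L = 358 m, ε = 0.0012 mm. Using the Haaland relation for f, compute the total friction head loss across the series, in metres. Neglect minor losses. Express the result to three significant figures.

H ≈ 74.9 m

Pipe 1: V = 2.830 m/s, Re = 1.21×10^5, ε/D = 2.33×10^-5, f = 0.01723, h_1 = f(L/D)V²/2g = 74.84 m
Pipe 2: V = 0.08604 m/s, Re = 2.12×10^4, ε/D = 3.75×10^-6, f = 0.02539, h_2 = f(L/D)V²/2g = 0.01072 m
Series → Q common, losses add: H = Σh = 74.85 m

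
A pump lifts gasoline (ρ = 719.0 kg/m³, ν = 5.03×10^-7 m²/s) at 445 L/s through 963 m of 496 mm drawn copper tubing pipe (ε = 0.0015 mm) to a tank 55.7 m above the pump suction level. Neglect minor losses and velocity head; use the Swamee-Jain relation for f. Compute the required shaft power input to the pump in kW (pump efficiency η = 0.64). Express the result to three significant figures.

P_shaft ≈ 300 kW

V = 4Q/(πD²) = 2.303 m/s; Re = 2.27×10^6; ε/D = 3.02×10^-6; f = 0.01028
h_f = f(L/D)V²/2g = 5.398 m
Total head H = z + h_f = 55.7 + 5.398 = 61.10 m
P_hyd = ρgQH = 719.0·9.81·0.445·61.10 = 191.8 kW
P_shaft = P_hyd/η = 191.8/0.64 = 299.6 kW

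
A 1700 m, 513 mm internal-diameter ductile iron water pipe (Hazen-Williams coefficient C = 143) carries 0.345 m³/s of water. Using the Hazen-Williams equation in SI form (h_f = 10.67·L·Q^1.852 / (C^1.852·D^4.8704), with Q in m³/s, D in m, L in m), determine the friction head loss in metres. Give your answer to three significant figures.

h_f ≈ 6.65 m

h_f = 10.67·1700·0.345^1.852 / (143^1.852·0.513^4.8704) = 6.650 m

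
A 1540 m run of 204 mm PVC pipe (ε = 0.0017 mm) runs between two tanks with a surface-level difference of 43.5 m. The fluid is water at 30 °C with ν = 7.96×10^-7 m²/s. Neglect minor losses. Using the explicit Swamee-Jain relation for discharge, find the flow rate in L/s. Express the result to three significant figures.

Swamee-Jain (Type II): Q = -0.965·√(gD⁵h_f/L)·ln[ε/(3.7D) + √(3.17ν²L/(gD³h_f))]
√(gD⁵h_f/L) = √(9.81·0.204⁵·43.5/1540) = 0.009895
ε/(3.7D) = 2.25×10^-6; √(3.17ν²L/(gD³h_f)) = 2.92×10^-5
Q = -0.965·0.009895·ln(3.147×10^-5) = 0.09898 m³/s
Check: V = 3.03 m/s, Re = 7.76×10^5, f = 0.01230, h_f = 43.4 m ≈ 43.5 m ✓

Q ≈ 99.0 L/s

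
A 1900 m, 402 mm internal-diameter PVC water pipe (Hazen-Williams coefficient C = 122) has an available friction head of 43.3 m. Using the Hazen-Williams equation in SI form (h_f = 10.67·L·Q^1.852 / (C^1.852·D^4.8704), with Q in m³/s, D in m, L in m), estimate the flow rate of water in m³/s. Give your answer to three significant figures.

Rearranging: Q = [h_f·C^1.852·D^4.8704 / (10.67·L)]^(1/1.852)
Q = [43.3·122^1.852·0.402^4.8704 / (10.67·1900)]^0.540 = 0.4015 m³/s

Q ≈ 0.401 m³/s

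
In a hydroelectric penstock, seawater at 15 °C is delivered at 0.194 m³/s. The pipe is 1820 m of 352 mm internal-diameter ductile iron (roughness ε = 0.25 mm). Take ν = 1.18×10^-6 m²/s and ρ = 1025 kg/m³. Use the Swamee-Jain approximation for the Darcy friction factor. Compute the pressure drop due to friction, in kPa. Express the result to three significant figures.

Δp ≈ 199 kPa

V = 4Q/(πD²) = 4·0.194/(π·0.352²) = 1.994 m/s
Re = VD/ν = 1.994·0.352/1.18×10^-6 = 5.95×10^5 → turbulent
ε/D = 0.25/352 = 7.10×10^-4
Swamee-Jain: f = 0.01886
h_f = f(L/D)V²/(2g) = 0.01886·(1820/0.352)·1.994²/(2·9.81) = 19.75 m
Δp = ρg·h_f = 1025·9.81·19.75 = 198.6 kPa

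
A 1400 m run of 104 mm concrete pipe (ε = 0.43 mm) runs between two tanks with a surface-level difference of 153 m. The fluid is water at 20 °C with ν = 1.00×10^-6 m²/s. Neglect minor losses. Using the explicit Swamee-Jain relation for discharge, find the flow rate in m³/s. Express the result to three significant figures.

Q ≈ 0.0235 m³/s

Swamee-Jain (Type II): Q = -0.965·√(gD⁵h_f/L)·ln[ε/(3.7D) + √(3.17ν²L/(gD³h_f))]
√(gD⁵h_f/L) = √(9.81·0.104⁵·153/1400) = 0.003612
ε/(3.7D) = 0.00112; √(3.17ν²L/(gD³h_f)) = 5.13×10^-5
Q = -0.965·0.003612·ln(0.001169) = 0.02353 m³/s
Check: V = 2.77 m/s, Re = 2.88×10^5, f = 0.02921, h_f = 154 m ≈ 153 m ✓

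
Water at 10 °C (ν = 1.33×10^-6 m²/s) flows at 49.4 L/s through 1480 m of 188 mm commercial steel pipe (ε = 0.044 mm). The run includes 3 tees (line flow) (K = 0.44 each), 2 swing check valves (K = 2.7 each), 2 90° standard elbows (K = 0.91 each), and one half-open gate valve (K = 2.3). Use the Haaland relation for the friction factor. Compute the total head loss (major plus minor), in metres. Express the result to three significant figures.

H_L ≈ 22.9 m

V = 4Q/(πD²) = 1.780 m/s; V²/2g = 0.1614 m
Re = 2.52×10^5, ε/D = 2.34×10^-4 → f = 0.01663 (Haaland)
Major: h_f = f(L/D)·V²/2g = 0.01663·7872·0.1614 = 21.14 m
Minor: ΣK = 10.8; h_m = ΣK·V²/2g = 1.750 m
Total H_L = 21.14 + 1.750 = 22.89 m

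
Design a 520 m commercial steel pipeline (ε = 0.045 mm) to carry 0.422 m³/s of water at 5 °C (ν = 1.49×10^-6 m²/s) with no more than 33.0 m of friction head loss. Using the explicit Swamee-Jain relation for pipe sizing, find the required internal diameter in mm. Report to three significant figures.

D ≈ 321 mm

Swamee-Jain (Type III): D = 0.66·[ε^1.25·(LQ²/(gh_f))^4.75 + ν·Q^9.4·(L/(gh_f))^5.2]^0.04
LQ²/(gh_f) = 0.2861; L/(gh_f) = 1.606
Term 1 = ε^1.25·(…)^4.75 = 9.65×10^-9; Term 2 = ν·Q^9.4·(…)^5.2 = 5.26×10^-9
D = 0.66·(9.65×10^-9 + 5.26×10^-9)^0.04 = 0.3210 m = 321 mm
Check: V = 5.21 m/s, Re = 1.12×10^6, f = 0.01395, h_f = 31.3 m ≈ 33.0 m ✓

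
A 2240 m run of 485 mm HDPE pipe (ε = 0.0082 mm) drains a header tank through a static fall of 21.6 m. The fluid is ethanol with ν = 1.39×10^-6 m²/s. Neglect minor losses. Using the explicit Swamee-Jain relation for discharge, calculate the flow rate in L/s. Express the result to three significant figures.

Q ≈ 509 L/s

Swamee-Jain (Type II): Q = -0.965·√(gD⁵h_f/L)·ln[ε/(3.7D) + √(3.17ν²L/(gD³h_f))]
√(gD⁵h_f/L) = √(9.81·0.485⁵·21.6/2240) = 0.05038
ε/(3.7D) = 4.57×10^-6; √(3.17ν²L/(gD³h_f)) = 2.38×10^-5
Q = -0.965·0.05038·ln(2.839×10^-5) = 0.5090 m³/s
Check: V = 2.76 m/s, Re = 9.61×10^5, f = 0.01208, h_f = 21.6 m ≈ 21.6 m ✓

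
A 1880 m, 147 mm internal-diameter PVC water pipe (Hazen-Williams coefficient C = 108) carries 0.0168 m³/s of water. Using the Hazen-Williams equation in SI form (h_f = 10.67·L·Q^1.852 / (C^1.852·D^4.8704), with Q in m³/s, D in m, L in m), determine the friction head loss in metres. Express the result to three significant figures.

h_f ≈ 20.2 m

h_f = 10.67·1880·0.0168^1.852 / (108^1.852·0.147^4.8704) = 20.19 m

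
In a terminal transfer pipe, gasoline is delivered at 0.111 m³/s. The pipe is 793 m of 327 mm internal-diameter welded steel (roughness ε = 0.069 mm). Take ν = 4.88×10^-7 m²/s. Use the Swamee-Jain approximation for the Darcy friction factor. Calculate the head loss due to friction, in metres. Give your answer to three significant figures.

h_f ≈ 3.24 m

V = 4Q/(πD²) = 4·0.111/(π·0.327²) = 1.322 m/s
Re = VD/ν = 1.322·0.327/4.88×10^-7 = 8.86×10^5 → turbulent
ε/D = 0.069/327 = 2.11×10^-4
Swamee-Jain: f = 0.01499
h_f = f(L/D)V²/(2g) = 0.01499·(793/0.327)·1.322²/(2·9.81) = 3.237 m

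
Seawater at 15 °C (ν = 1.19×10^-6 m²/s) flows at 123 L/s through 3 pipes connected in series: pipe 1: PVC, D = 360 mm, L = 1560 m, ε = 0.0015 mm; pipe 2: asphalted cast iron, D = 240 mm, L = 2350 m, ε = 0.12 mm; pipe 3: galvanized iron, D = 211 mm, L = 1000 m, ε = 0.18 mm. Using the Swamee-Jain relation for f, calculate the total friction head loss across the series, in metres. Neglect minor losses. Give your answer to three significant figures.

Pipe 1: V = 1.208 m/s, Re = 3.66×10^5, ε/D = 4.17×10^-6, f = 0.01391, h_1 = f(L/D)V²/2g = 4.487 m
Pipe 2: V = 2.719 m/s, Re = 5.48×10^5, ε/D = 5.00×10^-4, f = 0.01770, h_2 = f(L/D)V²/2g = 65.29 m
Pipe 3: V = 3.518 m/s, Re = 6.24×10^5, ε/D = 8.53×10^-4, f = 0.01955, h_3 = f(L/D)V²/2g = 58.44 m
Series → Q common, losses add: H = Σh = 128.2 m

H ≈ 128 m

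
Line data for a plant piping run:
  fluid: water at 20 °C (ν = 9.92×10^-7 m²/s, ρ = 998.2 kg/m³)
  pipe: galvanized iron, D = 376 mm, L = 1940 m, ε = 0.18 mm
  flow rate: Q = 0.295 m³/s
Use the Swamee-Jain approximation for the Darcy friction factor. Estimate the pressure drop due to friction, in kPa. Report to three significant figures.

V = 4Q/(πD²) = 4·0.295/(π·0.376²) = 2.657 m/s
Re = VD/ν = 2.657·0.376/9.92×10^-7 = 1.01×10^6 → turbulent
ε/D = 0.18/376 = 4.79×10^-4
Swamee-Jain: f = 0.01715
h_f = f(L/D)V²/(2g) = 0.01715·(1940/0.376)·2.657²/(2·9.81) = 31.84 m
Δp = ρg·h_f = 998.2·9.81·31.84 = 311.8 kPa

Δp ≈ 312 kPa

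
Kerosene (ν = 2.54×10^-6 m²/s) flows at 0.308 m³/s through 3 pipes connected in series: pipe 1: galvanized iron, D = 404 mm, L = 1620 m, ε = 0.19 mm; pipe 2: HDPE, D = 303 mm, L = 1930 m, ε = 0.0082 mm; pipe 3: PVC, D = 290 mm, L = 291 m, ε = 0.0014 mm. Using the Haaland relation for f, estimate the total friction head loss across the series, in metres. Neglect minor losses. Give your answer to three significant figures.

H ≈ 114 m

Pipe 1: V = 2.403 m/s, Re = 3.82×10^5, ε/D = 4.70×10^-4, f = 0.01763, h_1 = f(L/D)V²/2g = 20.80 m
Pipe 2: V = 4.271 m/s, Re = 5.10×10^5, ε/D = 2.71×10^-5, f = 0.01335, h_2 = f(L/D)V²/2g = 79.06 m
Pipe 3: V = 4.663 m/s, Re = 5.32×10^5, ε/D = 4.83×10^-6, f = 0.01297, h_3 = f(L/D)V²/2g = 14.43 m
Series → Q common, losses add: H = Σh = 114.3 m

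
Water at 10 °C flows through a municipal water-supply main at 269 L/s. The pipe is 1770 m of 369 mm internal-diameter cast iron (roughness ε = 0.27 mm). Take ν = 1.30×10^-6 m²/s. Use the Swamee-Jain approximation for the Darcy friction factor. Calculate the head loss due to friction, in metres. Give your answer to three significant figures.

V = 4Q/(πD²) = 4·0.269/(π·0.369²) = 2.515 m/s
Re = VD/ν = 2.515·0.369/1.30×10^-6 = 7.14×10^5 → turbulent
ε/D = 0.27/369 = 7.32×10^-4
Swamee-Jain: f = 0.01886
h_f = f(L/D)V²/(2g) = 0.01886·(1770/0.369)·2.515²/(2·9.81) = 29.18 m

h_f ≈ 29.2 m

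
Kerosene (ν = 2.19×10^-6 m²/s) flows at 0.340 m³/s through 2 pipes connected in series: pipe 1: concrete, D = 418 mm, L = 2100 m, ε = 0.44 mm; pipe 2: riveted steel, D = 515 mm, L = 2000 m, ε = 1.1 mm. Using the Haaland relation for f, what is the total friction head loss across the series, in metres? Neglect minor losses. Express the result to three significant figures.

Pipe 1: V = 2.478 m/s, Re = 4.73×10^5, ε/D = 0.00105, f = 0.02045, h_1 = f(L/D)V²/2g = 32.15 m
Pipe 2: V = 1.632 m/s, Re = 3.84×10^5, ε/D = 0.00214, f = 0.02428, h_2 = f(L/D)V²/2g = 12.80 m
Series → Q common, losses add: H = Σh = 44.96 m

H ≈ 45.0 m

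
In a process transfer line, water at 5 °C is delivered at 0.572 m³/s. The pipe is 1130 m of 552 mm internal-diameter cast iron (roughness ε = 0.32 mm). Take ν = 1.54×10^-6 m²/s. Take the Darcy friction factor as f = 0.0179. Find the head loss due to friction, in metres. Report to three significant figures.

V = 4Q/(πD²) = 4·0.572/(π·0.552²) = 2.390 m/s
h_f = f(L/D)V²/(2g) = 0.01790·(1130/0.552)·2.390²/(2·9.81) = 10.67 m

h_f ≈ 10.7 m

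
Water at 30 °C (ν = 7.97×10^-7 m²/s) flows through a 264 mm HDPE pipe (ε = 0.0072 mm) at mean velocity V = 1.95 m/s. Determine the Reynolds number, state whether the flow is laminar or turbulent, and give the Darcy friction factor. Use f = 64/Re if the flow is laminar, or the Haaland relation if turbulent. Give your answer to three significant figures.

Re = VD/ν = 1.950·0.264/7.97×10^-7 = 6.46×10^5
Re > 4000 → turbulent; ε/D = 2.73×10^-5
Haaland: f = 0.01287

Re ≈ 6.46×10^5; turbulent; f ≈ 0.0129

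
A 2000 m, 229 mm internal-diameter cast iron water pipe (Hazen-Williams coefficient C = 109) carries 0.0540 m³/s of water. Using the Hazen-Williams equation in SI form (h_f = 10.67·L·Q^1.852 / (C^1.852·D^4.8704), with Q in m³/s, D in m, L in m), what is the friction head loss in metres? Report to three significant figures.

h_f = 10.67·2000·0.0540^1.852 / (109^1.852·0.229^4.8704) = 21.19 m

h_f ≈ 21.2 m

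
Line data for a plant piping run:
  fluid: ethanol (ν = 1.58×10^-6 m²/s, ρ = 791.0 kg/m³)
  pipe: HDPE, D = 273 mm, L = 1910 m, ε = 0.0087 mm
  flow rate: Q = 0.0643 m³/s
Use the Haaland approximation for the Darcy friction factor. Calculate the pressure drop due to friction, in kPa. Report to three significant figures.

Δp ≈ 52.9 kPa

V = 4Q/(πD²) = 4·0.0643/(π·0.273²) = 1.098 m/s
Re = VD/ν = 1.098·0.273/1.58×10^-6 = 1.90×10^5 → turbulent
ε/D = 0.0087/273 = 3.19×10^-5
Haaland: f = 0.01586
h_f = f(L/D)V²/(2g) = 0.01586·(1910/0.273)·1.098²/(2·9.81) = 6.823 m
Δp = ρg·h_f = 791.0·9.81·6.823 = 52.95 kPa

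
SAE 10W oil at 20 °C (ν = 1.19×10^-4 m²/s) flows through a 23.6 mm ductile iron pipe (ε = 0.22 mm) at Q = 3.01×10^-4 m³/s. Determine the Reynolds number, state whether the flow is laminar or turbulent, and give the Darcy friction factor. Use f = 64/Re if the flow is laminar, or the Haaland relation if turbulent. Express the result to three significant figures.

V = 4Q/(πD²) = 0.6881 m/s
Re = VD/ν = 0.6881·0.0236/1.19×10^-4 = 136
Re < 2300 → laminar → f = 64/Re = 0.4690

Re ≈ 136; laminar; f = 64/Re ≈ 0.469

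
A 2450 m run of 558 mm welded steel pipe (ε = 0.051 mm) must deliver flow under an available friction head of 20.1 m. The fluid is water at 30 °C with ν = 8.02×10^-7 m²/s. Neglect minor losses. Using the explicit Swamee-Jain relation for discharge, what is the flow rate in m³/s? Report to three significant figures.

Swamee-Jain (Type II): Q = -0.965·√(gD⁵h_f/L)·ln[ε/(3.7D) + √(3.17ν²L/(gD³h_f))]
√(gD⁵h_f/L) = √(9.81·0.558⁵·20.1/2450) = 0.06598
ε/(3.7D) = 2.47×10^-5; √(3.17ν²L/(gD³h_f)) = 1.21×10^-5
Q = -0.965·0.06598·ln(3.678×10^-5) = 0.6502 m³/s
Check: V = 2.66 m/s, Re = 1.85×10^6, f = 0.01278, h_f = 20.2 m ≈ 20.1 m ✓

Q ≈ 0.650 m³/s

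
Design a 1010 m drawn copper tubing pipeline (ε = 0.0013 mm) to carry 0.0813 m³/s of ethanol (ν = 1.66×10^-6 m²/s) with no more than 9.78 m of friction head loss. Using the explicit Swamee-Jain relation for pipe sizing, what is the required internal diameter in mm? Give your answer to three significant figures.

Swamee-Jain (Type III): D = 0.66·[ε^1.25·(LQ²/(gh_f))^4.75 + ν·Q^9.4·(L/(gh_f))^5.2]^0.04
LQ²/(gh_f) = 0.06958; L/(gh_f) = 10.53
Term 1 = ε^1.25·(…)^4.75 = 1.39×10^-13; Term 2 = ν·Q^9.4·(…)^5.2 = 1.95×10^-11
D = 0.66·(1.39×10^-13 + 1.95×10^-11)^0.04 = 0.2462 m = 246 mm
Check: V = 1.71 m/s, Re = 2.53×10^5, f = 0.01490, h_f = 9.08 m ≈ 9.78 m ✓

D ≈ 246 mm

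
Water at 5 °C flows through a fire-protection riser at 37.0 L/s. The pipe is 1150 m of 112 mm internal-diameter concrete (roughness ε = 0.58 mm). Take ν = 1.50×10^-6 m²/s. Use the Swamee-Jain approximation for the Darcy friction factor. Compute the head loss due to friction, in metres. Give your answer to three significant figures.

h_f ≈ 230 m

V = 4Q/(πD²) = 4·0.0370/(π·0.112²) = 3.756 m/s
Re = VD/ν = 3.756·0.112/1.50×10^-6 = 2.80×10^5 → turbulent
ε/D = 0.58/112 = 0.00518
Swamee-Jain: f = 0.03117
h_f = f(L/D)V²/(2g) = 0.03117·(1150/0.112)·3.756²/(2·9.81) = 230.0 m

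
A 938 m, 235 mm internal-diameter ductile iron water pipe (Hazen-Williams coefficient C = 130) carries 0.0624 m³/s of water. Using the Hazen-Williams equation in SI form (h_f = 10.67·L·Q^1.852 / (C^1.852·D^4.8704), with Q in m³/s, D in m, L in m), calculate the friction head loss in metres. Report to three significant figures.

h_f ≈ 8.26 m

h_f = 10.67·938·0.0624^1.852 / (130^1.852·0.235^4.8704) = 8.264 m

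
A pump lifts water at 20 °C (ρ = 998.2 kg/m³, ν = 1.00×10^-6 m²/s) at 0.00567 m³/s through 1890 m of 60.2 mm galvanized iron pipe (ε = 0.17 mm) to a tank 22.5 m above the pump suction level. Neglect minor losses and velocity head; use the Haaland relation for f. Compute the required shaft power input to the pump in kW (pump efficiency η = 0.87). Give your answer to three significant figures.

V = 4Q/(πD²) = 1.992 m/s; Re = 1.20×10^5; ε/D = 0.00282; f = 0.02680
h_f = f(L/D)V²/2g = 170.2 m
Total head H = z + h_f = 22.5 + 170.2 = 192.7 m
P_hyd = ρgQH = 998.2·9.81·0.00567·192.7 = 10.70 kW
P_shaft = P_hyd/η = 10.70/0.87 = 12.30 kW

P_shaft ≈ 12.3 kW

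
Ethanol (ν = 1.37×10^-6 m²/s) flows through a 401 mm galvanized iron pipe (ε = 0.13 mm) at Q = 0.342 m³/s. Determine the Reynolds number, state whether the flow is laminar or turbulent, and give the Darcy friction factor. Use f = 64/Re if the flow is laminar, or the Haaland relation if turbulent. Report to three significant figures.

Re ≈ 7.93×10^5; turbulent; f ≈ 0.0160

V = 4Q/(πD²) = 2.708 m/s
Re = VD/ν = 2.708·0.401/1.37×10^-6 = 7.93×10^5
Re > 4000 → turbulent; ε/D = 3.24×10^-4
Haaland: f = 0.01596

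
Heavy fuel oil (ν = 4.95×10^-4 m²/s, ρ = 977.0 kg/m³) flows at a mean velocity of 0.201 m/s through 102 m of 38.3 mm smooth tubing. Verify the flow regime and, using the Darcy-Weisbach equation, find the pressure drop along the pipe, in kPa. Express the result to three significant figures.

Re = VD/ν = 0.201·0.03830/4.95×10^-4 = 15.6 → laminar (Re < 2300)
f = 64/Re = 4.115
h_f = f(L/D)V²/(2g) = 4.115·(102/0.03830)·0.201²/(2·9.81) = 22.57 m
Δp = ρg·h_f = 977.0·9.81·22.57 = 216.3 kPa

Δp ≈ 216 kPa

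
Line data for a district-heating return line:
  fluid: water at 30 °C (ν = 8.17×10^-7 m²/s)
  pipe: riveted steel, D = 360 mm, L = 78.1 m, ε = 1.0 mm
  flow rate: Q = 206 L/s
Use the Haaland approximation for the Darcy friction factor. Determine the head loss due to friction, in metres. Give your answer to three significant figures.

V = 4Q/(πD²) = 4·0.206/(π·0.360²) = 2.024 m/s
Re = VD/ν = 2.024·0.360/8.17×10^-7 = 8.92×10^5 → turbulent
ε/D = 1.0/360 = 0.00278
Haaland: f = 0.02580
h_f = f(L/D)V²/(2g) = 0.02580·(78.1/0.360)·2.024²/(2·9.81) = 1.169 m

h_f ≈ 1.17 m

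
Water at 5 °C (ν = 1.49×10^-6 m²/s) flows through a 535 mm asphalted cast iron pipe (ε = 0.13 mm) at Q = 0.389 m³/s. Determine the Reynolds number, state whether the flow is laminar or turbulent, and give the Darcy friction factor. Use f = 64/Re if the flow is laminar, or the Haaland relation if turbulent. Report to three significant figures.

V = 4Q/(πD²) = 1.730 m/s
Re = VD/ν = 1.730·0.535/1.49×10^-6 = 6.21×10^5
Re > 4000 → turbulent; ε/D = 2.43×10^-4
Haaland: f = 0.01545

Re ≈ 6.21×10^5; turbulent; f ≈ 0.0154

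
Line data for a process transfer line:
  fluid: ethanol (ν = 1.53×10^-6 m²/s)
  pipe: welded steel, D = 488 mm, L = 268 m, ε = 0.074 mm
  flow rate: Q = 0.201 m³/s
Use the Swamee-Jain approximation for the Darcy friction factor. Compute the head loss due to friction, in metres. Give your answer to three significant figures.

V = 4Q/(πD²) = 4·0.201/(π·0.488²) = 1.075 m/s
Re = VD/ν = 1.075·0.488/1.53×10^-6 = 3.43×10^5 → turbulent
ε/D = 0.074/488 = 1.52×10^-4
Swamee-Jain: f = 0.01565
h_f = f(L/D)V²/(2g) = 0.01565·(268/0.488)·1.075²/(2·9.81) = 0.5061 m

h_f ≈ 0.506 m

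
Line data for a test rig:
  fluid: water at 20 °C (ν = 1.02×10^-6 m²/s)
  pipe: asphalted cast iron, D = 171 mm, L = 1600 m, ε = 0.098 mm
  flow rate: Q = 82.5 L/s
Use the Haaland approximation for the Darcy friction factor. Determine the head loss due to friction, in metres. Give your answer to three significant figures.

h_f ≈ 110 m

V = 4Q/(πD²) = 4·0.0825/(π·0.171²) = 3.592 m/s
Re = VD/ν = 3.592·0.171/1.02×10^-6 = 6.02×10^5 → turbulent
ε/D = 0.098/171 = 5.73×10^-4
Haaland: f = 0.01790
h_f = f(L/D)V²/(2g) = 0.01790·(1600/0.171)·3.592²/(2·9.81) = 110.2 m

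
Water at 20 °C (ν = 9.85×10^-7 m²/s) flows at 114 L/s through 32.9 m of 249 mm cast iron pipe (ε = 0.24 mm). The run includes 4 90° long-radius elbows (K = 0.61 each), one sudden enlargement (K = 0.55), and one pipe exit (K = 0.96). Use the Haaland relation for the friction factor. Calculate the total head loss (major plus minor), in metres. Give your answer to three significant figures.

H_L ≈ 1.84 m

V = 4Q/(πD²) = 2.341 m/s; V²/2g = 0.2793 m
Re = 5.92×10^5, ε/D = 9.64×10^-4 → f = 0.01996 (Haaland)
Major: h_f = f(L/D)·V²/2g = 0.01996·132.1·0.2793 = 0.7365 m
Minor: ΣK = 3.95; h_m = ΣK·V²/2g = 1.103 m
Total H_L = 0.7365 + 1.103 = 1.840 m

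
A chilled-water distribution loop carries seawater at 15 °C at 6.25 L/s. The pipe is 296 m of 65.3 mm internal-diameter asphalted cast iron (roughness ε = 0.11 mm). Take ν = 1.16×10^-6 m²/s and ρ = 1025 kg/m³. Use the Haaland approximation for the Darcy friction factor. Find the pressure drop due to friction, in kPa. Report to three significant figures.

Δp ≈ 194 kPa

V = 4Q/(πD²) = 4·0.00625/(π·0.0653²) = 1.866 m/s
Re = VD/ν = 1.866·0.0653/1.16×10^-6 = 1.05×10^5 → turbulent
ε/D = 0.11/65.3 = 0.00168
Haaland: f = 0.02404
h_f = f(L/D)V²/(2g) = 0.02404·(296/0.0653)·1.866²/(2·9.81) = 19.34 m
Δp = ρg·h_f = 1025·9.81·19.34 = 194.5 kPa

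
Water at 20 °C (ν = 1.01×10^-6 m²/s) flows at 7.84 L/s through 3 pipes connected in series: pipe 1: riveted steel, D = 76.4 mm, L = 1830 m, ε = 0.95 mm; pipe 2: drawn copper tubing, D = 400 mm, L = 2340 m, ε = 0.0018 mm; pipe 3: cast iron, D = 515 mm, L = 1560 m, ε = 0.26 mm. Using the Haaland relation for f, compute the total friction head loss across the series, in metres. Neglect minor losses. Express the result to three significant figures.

Pipe 1: V = 1.710 m/s, Re = 1.29×10^5, ε/D = 0.0124, f = 0.04132, h_1 = f(L/D)V²/2g = 147.5 m
Pipe 2: V = 0.06239 m/s, Re = 2.47×10^4, ε/D = 4.50×10^-6, f = 0.02444, h_2 = f(L/D)V²/2g = 0.02837 m
Pipe 3: V = 0.03764 m/s, Re = 1.92×10^4, ε/D = 5.05×10^-4, f = 0.02691, h_3 = f(L/D)V²/2g = 0.005886 m
Series → Q common, losses add: H = Σh = 147.6 m

H ≈ 148 m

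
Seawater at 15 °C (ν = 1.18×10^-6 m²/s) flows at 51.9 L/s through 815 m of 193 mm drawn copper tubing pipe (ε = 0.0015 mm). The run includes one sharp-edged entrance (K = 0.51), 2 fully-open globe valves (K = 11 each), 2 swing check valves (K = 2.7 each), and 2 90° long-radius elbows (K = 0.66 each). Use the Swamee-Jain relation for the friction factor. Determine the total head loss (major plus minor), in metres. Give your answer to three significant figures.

H_L ≈ 14.5 m

V = 4Q/(πD²) = 1.774 m/s; V²/2g = 0.1604 m
Re = 2.90×10^5, ε/D = 7.77×10^-6 → f = 0.01455 (Swamee-Jain)
Major: h_f = f(L/D)·V²/2g = 0.01455·4223·0.1604 = 9.859 m
Minor: ΣK = 29.2; h_m = ΣK·V²/2g = 4.689 m
Total H_L = 9.859 + 4.689 = 14.55 m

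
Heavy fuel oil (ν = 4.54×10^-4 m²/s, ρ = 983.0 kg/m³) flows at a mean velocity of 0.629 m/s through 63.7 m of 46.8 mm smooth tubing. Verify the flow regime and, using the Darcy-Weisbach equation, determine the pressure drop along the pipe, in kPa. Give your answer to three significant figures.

Δp ≈ 261 kPa

Re = VD/ν = 0.629·0.04680/4.54×10^-4 = 64.8 → laminar (Re < 2300)
f = 64/Re = 0.9871
h_f = f(L/D)V²/(2g) = 0.9871·(63.7/0.04680)·0.629²/(2·9.81) = 27.09 m
Δp = ρg·h_f = 983.0·9.81·27.09 = 261.3 kPa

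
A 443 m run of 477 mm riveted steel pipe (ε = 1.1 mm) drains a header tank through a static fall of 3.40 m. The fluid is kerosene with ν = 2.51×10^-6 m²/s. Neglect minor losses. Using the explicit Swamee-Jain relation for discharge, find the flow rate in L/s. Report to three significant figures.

Q ≈ 304 L/s

Swamee-Jain (Type II): Q = -0.965·√(gD⁵h_f/L)·ln[ε/(3.7D) + √(3.17ν²L/(gD³h_f))]
√(gD⁵h_f/L) = √(9.81·0.477⁵·3.40/443) = 0.04312
ε/(3.7D) = 6.23×10^-4; √(3.17ν²L/(gD³h_f)) = 4.94×10^-5
Q = -0.965·0.04312·ln(6.727×10^-4) = 0.3039 m³/s
Check: V = 1.70 m/s, Re = 3.23×10^5, f = 0.02498, h_f = 3.42 m ≈ 3.40 m ✓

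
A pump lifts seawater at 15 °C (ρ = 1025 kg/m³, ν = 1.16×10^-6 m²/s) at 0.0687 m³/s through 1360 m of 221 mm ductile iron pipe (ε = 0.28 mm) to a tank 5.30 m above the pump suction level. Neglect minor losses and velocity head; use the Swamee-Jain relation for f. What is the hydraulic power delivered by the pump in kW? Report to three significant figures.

V = 4Q/(πD²) = 1.791 m/s; Re = 3.41×10^5; ε/D = 0.00127; f = 0.02169
h_f = f(L/D)V²/2g = 21.82 m
Total head H = z + h_f = 5.30 + 21.82 = 27.12 m
P_hyd = ρgQH = 1025·9.81·0.0687·27.12 = 18.73 kW

P_hyd ≈ 18.7 kW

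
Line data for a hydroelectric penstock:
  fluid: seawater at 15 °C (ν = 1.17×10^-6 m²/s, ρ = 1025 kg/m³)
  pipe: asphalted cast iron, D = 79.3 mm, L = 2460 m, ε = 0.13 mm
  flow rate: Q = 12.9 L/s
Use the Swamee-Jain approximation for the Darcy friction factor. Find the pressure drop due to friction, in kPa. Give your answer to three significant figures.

Δp ≈ 2550 kPa

V = 4Q/(πD²) = 4·0.0129/(π·0.0793²) = 2.612 m/s
Re = VD/ν = 2.612·0.0793/1.17×10^-6 = 1.77×10^5 → turbulent
ε/D = 0.13/79.3 = 0.00164
Swamee-Jain: f = 0.02355
h_f = f(L/D)V²/(2g) = 0.02355·(2460/0.0793)·2.612²/(2·9.81) = 254.0 m
Δp = ρg·h_f = 1025·9.81·254.0 = 2554 kPa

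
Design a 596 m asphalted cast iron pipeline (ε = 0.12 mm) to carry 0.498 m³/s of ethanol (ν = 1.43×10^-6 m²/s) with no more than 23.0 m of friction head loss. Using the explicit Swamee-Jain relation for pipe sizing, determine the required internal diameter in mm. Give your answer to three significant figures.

Swamee-Jain (Type III): D = 0.66·[ε^1.25·(LQ²/(gh_f))^4.75 + ν·Q^9.4·(L/(gh_f))^5.2]^0.04
LQ²/(gh_f) = 0.6551; L/(gh_f) = 2.641
Term 1 = ε^1.25·(…)^4.75 = 1.68×10^-6; Term 2 = ν·Q^9.4·(…)^5.2 = 3.18×10^-7
D = 0.66·(1.68×10^-6 + 3.18×10^-7)^0.04 = 0.3905 m = 390 mm
Check: V = 4.16 m/s, Re = 1.14×10^6, f = 0.01574, h_f = 21.2 m ≈ 23.0 m ✓

D ≈ 390 mm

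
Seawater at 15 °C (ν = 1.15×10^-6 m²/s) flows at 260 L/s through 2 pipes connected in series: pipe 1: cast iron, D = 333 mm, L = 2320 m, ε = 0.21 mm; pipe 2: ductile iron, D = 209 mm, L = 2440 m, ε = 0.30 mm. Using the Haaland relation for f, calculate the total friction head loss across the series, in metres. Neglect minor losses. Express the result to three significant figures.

H ≈ 798 m

Pipe 1: V = 2.985 m/s, Re = 8.64×10^5, ε/D = 6.31×10^-4, f = 0.01807, h_1 = f(L/D)V²/2g = 57.18 m
Pipe 2: V = 7.579 m/s, Re = 1.38×10^6, ε/D = 0.00144, f = 0.02168, h_2 = f(L/D)V²/2g = 740.8 m
Series → Q common, losses add: H = Σh = 798.0 m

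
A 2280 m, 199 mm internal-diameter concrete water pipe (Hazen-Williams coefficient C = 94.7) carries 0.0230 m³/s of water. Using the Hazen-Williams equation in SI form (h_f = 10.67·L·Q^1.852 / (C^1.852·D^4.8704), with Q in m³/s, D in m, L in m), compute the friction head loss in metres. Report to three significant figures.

h_f ≈ 12.8 m

h_f = 10.67·2280·0.0230^1.852 / (94.7^1.852·0.199^4.8704) = 12.78 m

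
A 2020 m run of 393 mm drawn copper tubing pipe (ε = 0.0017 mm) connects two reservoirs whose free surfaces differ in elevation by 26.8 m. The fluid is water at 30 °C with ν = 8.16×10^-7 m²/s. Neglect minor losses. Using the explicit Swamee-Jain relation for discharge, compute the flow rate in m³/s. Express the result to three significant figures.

Swamee-Jain (Type II): Q = -0.965·√(gD⁵h_f/L)·ln[ε/(3.7D) + √(3.17ν²L/(gD³h_f))]
√(gD⁵h_f/L) = √(9.81·0.393⁵·26.8/2020) = 0.03493
ε/(3.7D) = 1.17×10^-6; √(3.17ν²L/(gD³h_f)) = 1.63×10^-5
Q = -0.965·0.03493·ln(1.751×10^-5) = 0.3692 m³/s
Check: V = 3.04 m/s, Re = 1.47×10^6, f = 0.01103, h_f = 26.8 m ≈ 26.8 m ✓

Q ≈ 0.369 m³/s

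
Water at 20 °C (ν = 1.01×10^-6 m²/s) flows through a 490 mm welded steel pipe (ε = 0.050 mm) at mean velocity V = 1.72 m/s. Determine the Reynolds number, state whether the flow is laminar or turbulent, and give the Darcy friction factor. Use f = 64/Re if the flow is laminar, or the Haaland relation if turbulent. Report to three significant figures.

Re = VD/ν = 1.720·0.490/1.01×10^-6 = 8.34×10^5
Re > 4000 → turbulent; ε/D = 1.02×10^-4
Haaland: f = 0.01356

Re ≈ 8.34×10^5; turbulent; f ≈ 0.0136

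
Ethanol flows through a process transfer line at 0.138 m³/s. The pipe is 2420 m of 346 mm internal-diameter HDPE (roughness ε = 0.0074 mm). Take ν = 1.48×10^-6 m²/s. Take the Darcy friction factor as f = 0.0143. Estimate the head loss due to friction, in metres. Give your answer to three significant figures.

V = 4Q/(πD²) = 4·0.138/(π·0.346²) = 1.468 m/s
h_f = f(L/D)V²/(2g) = 0.01430·(2420/0.346)·1.468²/(2·9.81) = 10.98 m

h_f ≈ 11.0 m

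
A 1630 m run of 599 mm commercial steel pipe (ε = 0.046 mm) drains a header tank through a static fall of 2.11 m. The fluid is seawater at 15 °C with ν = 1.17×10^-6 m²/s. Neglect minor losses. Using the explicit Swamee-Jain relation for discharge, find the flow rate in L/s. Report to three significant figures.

Q ≈ 293 L/s

Swamee-Jain (Type II): Q = -0.965·√(gD⁵h_f/L)·ln[ε/(3.7D) + √(3.17ν²L/(gD³h_f))]
√(gD⁵h_f/L) = √(9.81·0.599⁵·2.11/1630) = 0.03129
ε/(3.7D) = 2.08×10^-5; √(3.17ν²L/(gD³h_f)) = 3.99×10^-5
Q = -0.965·0.03129·ln(6.063×10^-5) = 0.2932 m³/s
Check: V = 1.04 m/s, Re = 5.33×10^5, f = 0.01408, h_f = 2.11 m ≈ 2.11 m ✓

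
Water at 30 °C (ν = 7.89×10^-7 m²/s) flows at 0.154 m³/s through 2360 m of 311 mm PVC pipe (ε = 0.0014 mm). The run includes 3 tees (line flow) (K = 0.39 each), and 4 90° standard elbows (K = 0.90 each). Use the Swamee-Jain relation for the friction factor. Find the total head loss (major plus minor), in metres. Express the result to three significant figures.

H_L ≈ 20.3 m

V = 4Q/(πD²) = 2.027 m/s; V²/2g = 0.2095 m
Re = 7.99×10^5, ε/D = 4.50×10^-6 → f = 0.01216 (Swamee-Jain)
Major: h_f = f(L/D)·V²/2g = 0.01216·7588·0.2095 = 19.32 m
Minor: ΣK = 4.77; h_m = ΣK·V²/2g = 0.9992 m
Total H_L = 19.32 + 0.9992 = 20.32 m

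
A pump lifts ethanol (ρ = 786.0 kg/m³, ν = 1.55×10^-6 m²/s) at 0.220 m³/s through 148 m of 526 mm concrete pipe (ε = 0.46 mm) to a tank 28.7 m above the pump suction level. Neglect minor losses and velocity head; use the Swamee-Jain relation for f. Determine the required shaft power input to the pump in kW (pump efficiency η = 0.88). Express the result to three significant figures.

P_shaft ≈ 55.9 kW

V = 4Q/(πD²) = 1.012 m/s; Re = 3.44×10^5; ε/D = 8.75×10^-4; f = 0.02008
h_f = f(L/D)V²/2g = 0.2952 m
Total head H = z + h_f = 28.7 + 0.2952 = 29.00 m
P_hyd = ρgQH = 786.0·9.81·0.220·29.00 = 49.19 kW
P_shaft = P_hyd/η = 49.19/0.88 = 55.89 kW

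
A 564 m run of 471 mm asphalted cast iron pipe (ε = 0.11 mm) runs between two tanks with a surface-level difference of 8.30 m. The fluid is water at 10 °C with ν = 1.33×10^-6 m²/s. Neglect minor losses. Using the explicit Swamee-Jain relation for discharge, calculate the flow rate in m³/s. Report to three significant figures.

Q ≈ 0.525 m³/s

Swamee-Jain (Type II): Q = -0.965·√(gD⁵h_f/L)·ln[ε/(3.7D) + √(3.17ν²L/(gD³h_f))]
√(gD⁵h_f/L) = √(9.81·0.471⁵·8.30/564) = 0.05785
ε/(3.7D) = 6.31×10^-5; √(3.17ν²L/(gD³h_f)) = 1.93×10^-5
Q = -0.965·0.05785·ln(8.240×10^-5) = 0.5250 m³/s
Check: V = 3.01 m/s, Re = 1.07×10^6, f = 0.01508, h_f = 8.35 m ≈ 8.30 m ✓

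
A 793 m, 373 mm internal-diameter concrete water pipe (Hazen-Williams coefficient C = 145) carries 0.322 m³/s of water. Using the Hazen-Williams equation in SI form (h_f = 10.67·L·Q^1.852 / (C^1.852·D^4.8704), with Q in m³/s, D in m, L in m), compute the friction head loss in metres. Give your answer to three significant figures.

h_f ≈ 12.6 m

h_f = 10.67·793·0.322^1.852 / (145^1.852·0.373^4.8704) = 12.56 m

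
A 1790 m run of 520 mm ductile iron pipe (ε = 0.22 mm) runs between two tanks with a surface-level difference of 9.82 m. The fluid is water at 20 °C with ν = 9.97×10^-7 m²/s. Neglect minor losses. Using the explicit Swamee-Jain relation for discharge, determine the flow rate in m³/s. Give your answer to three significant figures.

Q ≈ 0.389 m³/s

Swamee-Jain (Type II): Q = -0.965·√(gD⁵h_f/L)·ln[ε/(3.7D) + √(3.17ν²L/(gD³h_f))]
√(gD⁵h_f/L) = √(9.81·0.520⁵·9.82/1790) = 0.04523
ε/(3.7D) = 1.14×10^-4; √(3.17ν²L/(gD³h_f)) = 2.04×10^-5
Q = -0.965·0.04523·ln(1.348×10^-4) = 0.3890 m³/s
Check: V = 1.83 m/s, Re = 9.55×10^5, f = 0.01678, h_f = 9.88 m ≈ 9.82 m ✓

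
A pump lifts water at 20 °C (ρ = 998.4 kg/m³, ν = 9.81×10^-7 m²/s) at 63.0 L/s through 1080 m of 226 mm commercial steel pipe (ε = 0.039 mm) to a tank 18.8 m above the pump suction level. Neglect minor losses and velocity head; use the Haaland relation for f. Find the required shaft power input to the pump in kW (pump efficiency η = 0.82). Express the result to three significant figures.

P_shaft ≈ 21.2 kW

V = 4Q/(πD²) = 1.570 m/s; Re = 3.62×10^5; ε/D = 1.73×10^-4; f = 0.01551
h_f = f(L/D)V²/2g = 9.319 m
Total head H = z + h_f = 18.8 + 9.319 = 28.12 m
P_hyd = ρgQH = 998.4·9.81·0.0630·28.12 = 17.35 kW
P_shaft = P_hyd/η = 17.35/0.82 = 21.16 kW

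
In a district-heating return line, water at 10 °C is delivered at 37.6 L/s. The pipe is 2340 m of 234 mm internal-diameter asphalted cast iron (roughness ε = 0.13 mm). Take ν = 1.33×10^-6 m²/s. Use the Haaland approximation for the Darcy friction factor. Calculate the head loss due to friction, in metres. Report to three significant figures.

V = 4Q/(πD²) = 4·0.0376/(π·0.234²) = 0.8743 m/s
Re = VD/ν = 0.8743·0.234/1.33×10^-6 = 1.54×10^5 → turbulent
ε/D = 0.13/234 = 5.56×10^-4
Haaland: f = 0.01937
h_f = f(L/D)V²/(2g) = 0.01937·(2340/0.234)·0.8743²/(2·9.81) = 7.546 m

h_f ≈ 7.55 m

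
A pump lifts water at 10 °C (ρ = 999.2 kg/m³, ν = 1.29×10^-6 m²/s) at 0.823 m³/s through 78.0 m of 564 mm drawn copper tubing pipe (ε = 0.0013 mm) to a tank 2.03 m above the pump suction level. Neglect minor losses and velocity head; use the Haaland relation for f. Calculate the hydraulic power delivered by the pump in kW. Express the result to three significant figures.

P_hyd ≈ 23.1 kW

V = 4Q/(πD²) = 3.294 m/s; Re = 1.44×10^6; ε/D = 2.30×10^-6; f = 0.01095
h_f = f(L/D)V²/2g = 0.8379 m
Total head H = z + h_f = 2.03 + 0.8379 = 2.868 m
P_hyd = ρgQH = 999.2·9.81·0.823·2.868 = 23.14 kW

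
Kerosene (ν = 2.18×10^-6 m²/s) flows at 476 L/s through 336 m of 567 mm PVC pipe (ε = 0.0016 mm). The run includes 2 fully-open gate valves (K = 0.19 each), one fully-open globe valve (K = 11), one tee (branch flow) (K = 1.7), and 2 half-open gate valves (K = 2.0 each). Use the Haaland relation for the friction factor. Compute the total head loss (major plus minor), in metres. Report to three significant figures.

H_L ≈ 4.50 m

V = 4Q/(πD²) = 1.885 m/s; V²/2g = 0.1811 m
Re = 4.90×10^5, ε/D = 2.82×10^-6 → f = 0.01314 (Haaland)
Major: h_f = f(L/D)·V²/2g = 0.01314·592.6·0.1811 = 1.410 m
Minor: ΣK = 17.1; h_m = ΣK·V²/2g = 3.094 m
Total H_L = 1.410 + 3.094 = 4.504 m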